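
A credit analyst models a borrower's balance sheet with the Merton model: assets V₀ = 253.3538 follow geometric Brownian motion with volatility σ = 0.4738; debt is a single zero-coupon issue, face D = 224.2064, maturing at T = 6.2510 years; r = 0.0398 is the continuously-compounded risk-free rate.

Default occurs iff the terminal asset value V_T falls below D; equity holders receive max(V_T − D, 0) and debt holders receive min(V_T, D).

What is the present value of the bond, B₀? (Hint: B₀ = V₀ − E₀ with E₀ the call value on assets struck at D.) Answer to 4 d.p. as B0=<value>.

d₁ = [ln(V₀/D) + (r + σ²/2)T] / (σ√T)
   = [ln(253.3538/224.2064) + (0.0398 + 0.5·0.4738²)·6.2510] / (0.4738·√6.2510)
   = [0.122220 + 0.950422] / 1.184595 = 0.905493
d₂ = d₁ − σ√T = 0.905493 − 1.184595 = -0.279102
N(d₁) = 0.817398,  N(d₂) = 0.390083,  e^(−rT) = 0.779744
E₀ = V₀·N(d₁) − D·e^(−rT)·N(d₂)
   = 253.3538·0.817398 − 224.2064·0.779744·0.390083 = 138.895091
B₀ = V₀ − E₀ = 253.3538 − 138.895091 = 114.458709

B0=114.4587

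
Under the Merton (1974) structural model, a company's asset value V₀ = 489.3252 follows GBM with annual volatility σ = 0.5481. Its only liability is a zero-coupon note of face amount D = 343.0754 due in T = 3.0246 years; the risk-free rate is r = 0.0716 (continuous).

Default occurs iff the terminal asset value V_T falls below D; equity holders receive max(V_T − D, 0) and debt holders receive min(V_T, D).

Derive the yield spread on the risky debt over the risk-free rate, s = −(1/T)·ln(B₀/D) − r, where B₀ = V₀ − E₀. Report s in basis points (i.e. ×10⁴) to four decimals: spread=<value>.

d₁ = [ln(V₀/D) + (r + σ²/2)T] / (σ√T)
   = [ln(489.3252/343.0754) + (0.0716 + 0.5·0.5481²)·3.0246] / (0.5481·√3.0246)
   = [0.355077 + 0.670877] / 0.953221 = 1.076302
d₂ = d₁ − σ√T = 1.076302 − 0.953221 = 0.123080
N(d₁) = 0.859104,  N(d₂) = 0.548978,  e^(−rT) = 0.805283
E₀ = V₀·N(d₁) − D·e^(−rT)·N(d₂)
   = 489.3252·0.859104 − 343.0754·0.805283·0.548978 = 268.713377
B₀ = V₀ − E₀ = 489.3252 − 268.713377 = 220.611823
spread = −(1/T)·ln(B₀/D) − r = −(1/3.0246)·ln(220.611823/343.0754) − 0.0716 = 0.07438477
in basis points: 0.07438477 × 10⁴ = 743.8477 bp

spread=743.8477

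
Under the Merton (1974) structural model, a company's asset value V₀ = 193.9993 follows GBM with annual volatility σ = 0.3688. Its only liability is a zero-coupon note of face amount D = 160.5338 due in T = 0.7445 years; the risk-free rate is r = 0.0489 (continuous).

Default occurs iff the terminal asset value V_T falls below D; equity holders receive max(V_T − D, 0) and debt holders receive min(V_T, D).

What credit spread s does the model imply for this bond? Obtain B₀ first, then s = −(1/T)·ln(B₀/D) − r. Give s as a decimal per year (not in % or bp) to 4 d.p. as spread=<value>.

spread=0.0685

d₁ = [ln(V₀/D) + (r + σ²/2)T] / (σ√T)
   = [ln(193.9993/160.5338) + (0.0489 + 0.5·0.3688²)·0.7445] / (0.3688·√0.7445)
   = [0.189350 + 0.087037] / 0.318217 = 0.868549
d₂ = d₁ − σ√T = 0.868549 − 0.318217 = 0.550332
N(d₁) = 0.807453,  N(d₂) = 0.708954,  e^(−rT) = 0.964249
E₀ = V₀·N(d₁) − D·e^(−rT)·N(d₂)
   = 193.9993·0.807453 − 160.5338·0.964249·0.708954 = 46.903118
B₀ = V₀ − E₀ = 193.9993 − 46.903118 = 147.096182
spread = −(1/T)·ln(B₀/D) − r = −(1/0.7445)·ln(147.096182/160.5338) − 0.0489 = 0.06851818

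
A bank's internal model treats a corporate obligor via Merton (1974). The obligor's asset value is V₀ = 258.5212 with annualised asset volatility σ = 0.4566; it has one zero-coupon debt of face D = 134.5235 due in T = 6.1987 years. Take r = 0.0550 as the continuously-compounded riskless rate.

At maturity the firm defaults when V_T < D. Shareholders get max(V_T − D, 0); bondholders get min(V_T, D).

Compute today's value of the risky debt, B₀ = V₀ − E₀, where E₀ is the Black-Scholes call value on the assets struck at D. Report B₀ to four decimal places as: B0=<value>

B0=78.5983

d₁ = [ln(V₀/D) + (r + σ²/2)T] / (σ√T)
   = [ln(258.5212/134.5235) + (0.0550 + 0.5·0.4566²)·6.1987] / (0.4566·√6.1987)
   = [0.653239 + 0.987092] / 1.136806 = 1.442930
d₂ = d₁ − σ√T = 1.442930 − 1.136806 = 0.306124
N(d₁) = 0.925480,  N(d₂) = 0.620245,  e^(−rT) = 0.711110
E₀ = V₀·N(d₁) − D·e^(−rT)·N(d₂)
   = 258.5212·0.925480 − 134.5235·0.711110·0.620245 = 179.922933
B₀ = V₀ − E₀ = 258.5212 − 179.922933 = 78.598267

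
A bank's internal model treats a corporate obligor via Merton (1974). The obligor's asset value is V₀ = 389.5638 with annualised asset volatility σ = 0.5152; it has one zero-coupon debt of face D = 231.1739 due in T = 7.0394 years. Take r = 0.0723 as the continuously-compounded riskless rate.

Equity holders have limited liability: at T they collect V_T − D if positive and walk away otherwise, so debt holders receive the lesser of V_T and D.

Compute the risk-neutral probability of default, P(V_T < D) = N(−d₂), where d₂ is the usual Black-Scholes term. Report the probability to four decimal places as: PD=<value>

d₁ = [ln(V₀/D) + (r + σ²/2)T] / (σ√T)
   = [ln(389.5638/231.1739) + (0.0723 + 0.5·0.5152²)·7.0394] / (0.5152·√7.0394)
   = [0.521857 + 1.443186] / 1.366922 = 1.437568
d₂ = d₁ − σ√T = 1.437568 − 1.366922 = 0.070647
risk-neutral PD = N(−d₂) = N(-0.070647) = 0.471840

PD=0.4718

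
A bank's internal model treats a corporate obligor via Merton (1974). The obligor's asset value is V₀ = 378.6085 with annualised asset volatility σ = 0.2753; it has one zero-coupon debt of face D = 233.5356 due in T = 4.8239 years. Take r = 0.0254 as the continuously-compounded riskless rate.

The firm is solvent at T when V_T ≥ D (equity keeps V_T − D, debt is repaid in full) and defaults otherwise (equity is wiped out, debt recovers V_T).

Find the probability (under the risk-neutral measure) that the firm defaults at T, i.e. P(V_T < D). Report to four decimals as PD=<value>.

PD=0.2422

d₁ = [ln(V₀/D) + (r + σ²/2)T] / (σ√T)
   = [ln(378.6085/233.5356) + (0.0254 + 0.5·0.2753²)·4.8239] / (0.2753·√4.8239)
   = [0.483168 + 0.305329] / 0.604652 = 1.304052
d₂ = d₁ − σ√T = 1.304052 − 0.604652 = 0.699400
risk-neutral PD = N(−d₂) = N(-0.699400) = 0.242151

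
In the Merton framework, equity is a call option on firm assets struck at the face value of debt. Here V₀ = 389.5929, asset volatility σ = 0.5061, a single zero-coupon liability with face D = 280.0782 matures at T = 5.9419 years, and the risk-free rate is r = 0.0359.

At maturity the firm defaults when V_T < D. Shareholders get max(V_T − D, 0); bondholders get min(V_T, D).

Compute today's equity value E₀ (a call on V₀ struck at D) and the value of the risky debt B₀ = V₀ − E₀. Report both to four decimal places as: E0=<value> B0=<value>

d₁ = [ln(V₀/D) + (r + σ²/2)T] / (σ√T)
   = [ln(389.5929/280.0782) + (0.0359 + 0.5·0.5061²)·5.9419] / (0.5061·√5.9419)
   = [0.330033 + 0.974285] / 1.233670 = 1.057267
d₂ = d₁ − σ√T = 1.057267 − 1.233670 = -0.176403
N(d₁) = 0.854805,  N(d₂) = 0.429989,  e^(−rT) = 0.807902
E₀ = V₀·N(d₁) − D·e^(−rT)·N(d₂)
   = 389.5929·0.854805 − 280.0782·0.807902·0.429989 = 235.729974
B₀ = V₀ − E₀ = 389.5929 − 235.729974 = 153.862926

E0=235.7300 B0=153.8629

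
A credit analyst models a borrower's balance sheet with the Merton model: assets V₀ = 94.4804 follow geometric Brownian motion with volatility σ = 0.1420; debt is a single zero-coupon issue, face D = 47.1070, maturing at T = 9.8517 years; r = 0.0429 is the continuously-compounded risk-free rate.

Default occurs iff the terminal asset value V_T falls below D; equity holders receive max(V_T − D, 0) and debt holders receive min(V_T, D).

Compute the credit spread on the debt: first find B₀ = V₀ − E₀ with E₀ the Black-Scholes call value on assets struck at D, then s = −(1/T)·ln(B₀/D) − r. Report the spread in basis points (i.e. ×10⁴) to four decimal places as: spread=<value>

d₁ = [ln(V₀/D) + (r + σ²/2)T] / (σ√T)
   = [ln(94.4804/47.1070) + (0.0429 + 0.5·0.1420²)·9.8517] / (0.1420·√9.8517)
   = [0.695971 + 0.521963] / 0.445701 = 2.732623
d₂ = d₁ − σ√T = 2.732623 − 0.445701 = 2.286921
N(d₁) = 0.996858,  N(d₂) = 0.988900,  e^(−rT) = 0.655316
E₀ = V₀·N(d₁) − D·e^(−rT)·N(d₂)
   = 94.4804·0.996858 − 47.1070·0.655316·0.988900 = 63.656278
B₀ = V₀ − E₀ = 94.4804 − 63.656278 = 30.824122
spread = −(1/T)·ln(B₀/D) − r = −(1/9.8517)·ln(30.824122/47.1070) − 0.0429 = 0.00015085
in basis points: 0.00015085 × 10⁴ = 1.5085 bp

spread=1.5085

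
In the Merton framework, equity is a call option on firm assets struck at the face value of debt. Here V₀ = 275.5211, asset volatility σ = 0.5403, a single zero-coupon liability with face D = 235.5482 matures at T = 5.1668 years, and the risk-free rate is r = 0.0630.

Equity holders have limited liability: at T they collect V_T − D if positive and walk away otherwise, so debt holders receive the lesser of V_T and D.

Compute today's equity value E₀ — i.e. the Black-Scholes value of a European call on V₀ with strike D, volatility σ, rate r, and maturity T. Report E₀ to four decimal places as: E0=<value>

E0=162.1066

d₁ = [ln(V₀/D) + (r + σ²/2)T] / (σ√T)
   = [ln(275.5211/235.5482) + (0.0630 + 0.5·0.5403²)·5.1668] / (0.5403·√5.1668)
   = [0.156749 + 1.079665] / 1.228134 = 1.006742
d₂ = d₁ − σ√T = 1.006742 − 1.228134 = -0.221392
N(d₁) = 0.842971,  N(d₂) = 0.412393,  e^(−rT) = 0.722160
E₀ = V₀·N(d₁) − D·e^(−rT)·N(d₂)
   = 275.5211·0.842971 − 235.5482·0.722160·0.412393 = 162.106595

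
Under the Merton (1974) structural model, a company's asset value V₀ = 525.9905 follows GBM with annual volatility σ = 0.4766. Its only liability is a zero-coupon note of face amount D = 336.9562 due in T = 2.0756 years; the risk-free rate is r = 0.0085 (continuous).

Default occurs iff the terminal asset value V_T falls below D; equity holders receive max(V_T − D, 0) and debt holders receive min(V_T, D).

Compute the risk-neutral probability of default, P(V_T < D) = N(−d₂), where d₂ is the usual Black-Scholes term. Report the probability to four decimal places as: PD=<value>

d₁ = [ln(V₀/D) + (r + σ²/2)T] / (σ√T)
   = [ln(525.9905/336.9562) + (0.0085 + 0.5·0.4766²)·2.0756] / (0.4766·√2.0756)
   = [0.445330 + 0.253376] / 0.686635 = 1.017581
d₂ = d₁ − σ√T = 1.017581 − 0.686635 = 0.330946
risk-neutral PD = N(−d₂) = N(-0.330946) = 0.370343

PD=0.3703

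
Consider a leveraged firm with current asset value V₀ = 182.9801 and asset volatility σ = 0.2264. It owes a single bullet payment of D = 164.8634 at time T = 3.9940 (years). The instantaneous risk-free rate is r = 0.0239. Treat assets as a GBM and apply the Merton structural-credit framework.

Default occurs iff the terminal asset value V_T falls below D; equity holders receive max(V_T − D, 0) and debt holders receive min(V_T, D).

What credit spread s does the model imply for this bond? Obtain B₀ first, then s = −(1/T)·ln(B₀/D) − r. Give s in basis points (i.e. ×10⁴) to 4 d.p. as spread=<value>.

spread=283.0255

d₁ = [ln(V₀/D) + (r + σ²/2)T] / (σ√T)
   = [ln(182.9801/164.8634) + (0.0239 + 0.5·0.2264²)·3.9940] / (0.2264·√3.9940)
   = [0.104260 + 0.197817] / 0.452460 = 0.667632
d₂ = d₁ − σ√T = 0.667632 − 0.452460 = 0.215172
N(d₁) = 0.747816,  N(d₂) = 0.585183,  e^(−rT) = 0.908958
E₀ = V₀·N(d₁) − D·e^(−rT)·N(d₂)
   = 182.9801·0.747816 − 164.8634·0.908958·0.585183 = 49.143416
B₀ = V₀ − E₀ = 182.9801 − 49.143416 = 133.836684
spread = −(1/T)·ln(B₀/D) − r = −(1/3.9940)·ln(133.836684/164.8634) − 0.0239 = 0.02830255
in basis points: 0.02830255 × 10⁴ = 283.0255 bp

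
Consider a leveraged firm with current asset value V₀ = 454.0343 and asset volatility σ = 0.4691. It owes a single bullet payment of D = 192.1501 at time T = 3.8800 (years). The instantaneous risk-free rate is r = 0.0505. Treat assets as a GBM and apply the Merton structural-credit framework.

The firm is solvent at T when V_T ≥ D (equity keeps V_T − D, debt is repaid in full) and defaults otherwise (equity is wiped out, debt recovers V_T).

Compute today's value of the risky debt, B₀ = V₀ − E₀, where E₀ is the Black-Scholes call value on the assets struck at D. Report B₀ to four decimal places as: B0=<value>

B0=143.4244

d₁ = [ln(V₀/D) + (r + σ²/2)T] / (σ√T)
   = [ln(454.0343/192.1501) + (0.0505 + 0.5·0.4691²)·3.8800] / (0.4691·√3.8800)
   = [0.859896 + 0.622846] / 0.924020 = 1.604665
d₂ = d₁ − σ√T = 1.604665 − 0.924020 = 0.680645
N(d₁) = 0.945716,  N(d₂) = 0.751952,  e^(−rT) = 0.822062
E₀ = V₀·N(d₁) − D·e^(−rT)·N(d₂)
   = 454.0343·0.945716 − 192.1501·0.822062·0.751952 = 310.609864
B₀ = V₀ − E₀ = 454.0343 − 310.609864 = 143.424436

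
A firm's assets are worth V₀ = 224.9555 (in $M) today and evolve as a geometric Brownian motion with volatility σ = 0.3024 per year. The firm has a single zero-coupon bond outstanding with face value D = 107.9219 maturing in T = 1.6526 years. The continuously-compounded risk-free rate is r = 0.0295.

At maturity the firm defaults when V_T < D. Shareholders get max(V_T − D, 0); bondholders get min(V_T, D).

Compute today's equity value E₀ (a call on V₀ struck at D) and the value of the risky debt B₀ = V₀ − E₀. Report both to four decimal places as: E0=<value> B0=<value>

d₁ = [ln(V₀/D) + (r + σ²/2)T] / (σ√T)
   = [ln(224.9555/107.9219) + (0.0295 + 0.5·0.3024²)·1.6526] / (0.3024·√1.6526)
   = [0.734495 + 0.124313] / 0.388746 = 2.209177
d₂ = d₁ − σ√T = 2.209177 − 0.388746 = 1.820431
N(d₁) = 0.986419,  N(d₂) = 0.965653,  e^(−rT) = 0.952418
E₀ = V₀·N(d₁) − D·e^(−rT)·N(d₂)
   = 224.9555·0.986419 − 107.9219·0.952418·0.965653 = 122.644009
B₀ = V₀ − E₀ = 224.9555 − 122.644009 = 102.311491

E0=122.6440 B0=102.3115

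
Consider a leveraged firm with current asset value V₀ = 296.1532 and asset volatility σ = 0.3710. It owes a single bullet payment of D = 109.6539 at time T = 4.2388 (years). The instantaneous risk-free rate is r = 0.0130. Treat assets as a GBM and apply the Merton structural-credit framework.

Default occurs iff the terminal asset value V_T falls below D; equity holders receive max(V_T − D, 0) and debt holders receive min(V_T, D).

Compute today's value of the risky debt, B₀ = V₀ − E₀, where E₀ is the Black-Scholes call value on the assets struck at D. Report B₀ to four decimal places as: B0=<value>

B0=98.8243

d₁ = [ln(V₀/D) + (r + σ²/2)T] / (σ√T)
   = [ln(296.1532/109.6539) + (0.0130 + 0.5·0.3710²)·4.2388] / (0.3710·√4.2388)
   = [0.993548 + 0.346821] / 0.763828 = 1.754805
d₂ = d₁ − σ√T = 1.754805 − 0.763828 = 0.990977
N(d₁) = 0.960354,  N(d₂) = 0.839152,  e^(−rT) = 0.946386
E₀ = V₀·N(d₁) − D·e^(−rT)·N(d₂)
   = 296.1532·0.960354 − 109.6539·0.946386·0.839152 = 197.328885
B₀ = V₀ − E₀ = 296.1532 − 197.328885 = 98.824315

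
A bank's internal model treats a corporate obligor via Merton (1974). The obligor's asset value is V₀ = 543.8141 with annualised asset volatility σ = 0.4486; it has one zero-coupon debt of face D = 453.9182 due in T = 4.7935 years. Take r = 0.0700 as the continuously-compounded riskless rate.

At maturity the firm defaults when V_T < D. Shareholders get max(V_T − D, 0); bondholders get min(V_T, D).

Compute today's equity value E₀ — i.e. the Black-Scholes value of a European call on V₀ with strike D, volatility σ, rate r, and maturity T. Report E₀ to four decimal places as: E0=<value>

E0=292.9803

d₁ = [ln(V₀/D) + (r + σ²/2)T] / (σ√T)
   = [ln(543.8141/453.9182) + (0.0700 + 0.5·0.4486²)·4.7935] / (0.4486·√4.7935)
   = [0.180690 + 0.817872] / 0.982168 = 1.016692
d₂ = d₁ − σ√T = 1.016692 − 0.982168 = 0.034524
N(d₁) = 0.845350,  N(d₂) = 0.513771,  e^(−rT) = 0.714948
E₀ = V₀·N(d₁) − D·e^(−rT)·N(d₂)
   = 543.8141·0.845350 − 453.9182·0.714948·0.513771 = 292.980320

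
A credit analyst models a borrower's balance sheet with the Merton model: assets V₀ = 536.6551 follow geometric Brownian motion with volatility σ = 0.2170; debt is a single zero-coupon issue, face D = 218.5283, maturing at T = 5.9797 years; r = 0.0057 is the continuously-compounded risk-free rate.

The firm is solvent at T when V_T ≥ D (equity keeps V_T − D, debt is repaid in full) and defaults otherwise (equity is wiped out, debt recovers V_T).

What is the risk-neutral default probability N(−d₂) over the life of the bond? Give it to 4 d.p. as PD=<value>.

d₁ = [ln(V₀/D) + (r + σ²/2)T] / (σ√T)
   = [ln(536.6551/218.5283) + (0.0057 + 0.5·0.2170²)·5.9797] / (0.2170·√5.9797)
   = [0.898440 + 0.174873] / 0.530639 = 2.022680
d₂ = d₁ − σ√T = 2.022680 − 0.530639 = 1.492040
risk-neutral PD = N(−d₂) = N(-1.492040) = 0.067844

PD=0.0678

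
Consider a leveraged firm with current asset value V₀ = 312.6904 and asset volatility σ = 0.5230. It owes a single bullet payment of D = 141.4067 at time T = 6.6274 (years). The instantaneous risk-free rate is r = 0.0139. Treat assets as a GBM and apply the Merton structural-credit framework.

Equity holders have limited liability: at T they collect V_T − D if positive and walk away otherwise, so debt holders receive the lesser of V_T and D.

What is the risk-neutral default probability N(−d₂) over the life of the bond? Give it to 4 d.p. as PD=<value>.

d₁ = [ln(V₀/D) + (r + σ²/2)T] / (σ√T)
   = [ln(312.6904/141.4067) + (0.0139 + 0.5·0.5230²)·6.6274] / (0.5230·√6.6274)
   = [0.793573 + 0.998514] / 1.346397 = 1.331024
d₂ = d₁ − σ√T = 1.331024 − 1.346397 = -0.015373
risk-neutral PD = N(−d₂) = N(0.015373) = 0.506133

PD=0.5061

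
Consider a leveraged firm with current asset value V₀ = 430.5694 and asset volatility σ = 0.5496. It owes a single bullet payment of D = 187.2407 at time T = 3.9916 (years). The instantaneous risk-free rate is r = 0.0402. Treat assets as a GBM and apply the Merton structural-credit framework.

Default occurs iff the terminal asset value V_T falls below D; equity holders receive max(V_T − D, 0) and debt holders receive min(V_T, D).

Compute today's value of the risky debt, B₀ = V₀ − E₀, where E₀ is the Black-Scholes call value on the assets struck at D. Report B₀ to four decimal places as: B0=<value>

d₁ = [ln(V₀/D) + (r + σ²/2)T] / (σ√T)
   = [ln(430.5694/187.2407) + (0.0402 + 0.5·0.5496²)·3.9916] / (0.5496·√3.9916)
   = [0.832714 + 0.763314] / 1.098045 = 1.453517
d₂ = d₁ − σ√T = 1.453517 − 1.098045 = 0.355472
N(d₁) = 0.926960,  N(d₂) = 0.638882,  e^(−rT) = 0.851750
E₀ = V₀·N(d₁) − D·e^(−rT)·N(d₂)
   = 430.5694·0.926960 − 187.2407·0.851750·0.638882 = 297.230230
B₀ = V₀ − E₀ = 430.5694 − 297.230230 = 133.339170

B0=133.3392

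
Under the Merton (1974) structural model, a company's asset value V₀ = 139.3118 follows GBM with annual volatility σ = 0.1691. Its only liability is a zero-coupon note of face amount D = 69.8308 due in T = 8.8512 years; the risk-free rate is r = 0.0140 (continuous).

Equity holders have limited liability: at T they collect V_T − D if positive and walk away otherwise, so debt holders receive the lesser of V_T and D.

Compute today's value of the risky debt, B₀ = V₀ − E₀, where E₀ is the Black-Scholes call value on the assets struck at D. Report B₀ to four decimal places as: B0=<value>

B0=60.6801

d₁ = [ln(V₀/D) + (r + σ²/2)T] / (σ√T)
   = [ln(139.3118/69.8308) + (0.0140 + 0.5·0.1691²)·8.8512] / (0.1691·√8.8512)
   = [0.690639 + 0.250466] / 0.503089 = 1.870654
d₂ = d₁ − σ√T = 1.870654 − 0.503089 = 1.367566
N(d₁) = 0.969304,  N(d₂) = 0.914276,  e^(−rT) = 0.883453
E₀ = V₀·N(d₁) − D·e^(−rT)·N(d₂)
   = 139.3118·0.969304 − 69.8308·0.883453·0.914276 = 78.631672
B₀ = V₀ − E₀ = 139.3118 − 78.631672 = 60.680128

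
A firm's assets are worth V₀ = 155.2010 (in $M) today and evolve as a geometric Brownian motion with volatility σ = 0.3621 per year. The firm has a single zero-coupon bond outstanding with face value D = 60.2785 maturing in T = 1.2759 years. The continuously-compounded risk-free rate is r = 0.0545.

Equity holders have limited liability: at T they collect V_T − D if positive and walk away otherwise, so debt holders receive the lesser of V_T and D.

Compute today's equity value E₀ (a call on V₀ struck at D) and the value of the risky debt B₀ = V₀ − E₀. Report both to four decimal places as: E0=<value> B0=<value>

E0=99.0511 B0=56.1499

d₁ = [ln(V₀/D) + (r + σ²/2)T] / (σ√T)
   = [ln(155.2010/60.2785) + (0.0545 + 0.5·0.3621²)·1.2759] / (0.3621·√1.2759)
   = [0.945746 + 0.153182] / 0.409013 = 2.686781
d₂ = d₁ − σ√T = 2.686781 − 0.409013 = 2.277769
N(d₁) = 0.996393,  N(d₂) = 0.988630,  e^(−rT) = 0.932826
E₀ = V₀·N(d₁) − D·e^(−rT)·N(d₂)
   = 155.2010·0.996393 − 60.2785·0.932826·0.988630 = 99.051141
B₀ = V₀ − E₀ = 155.2010 − 99.051141 = 56.149859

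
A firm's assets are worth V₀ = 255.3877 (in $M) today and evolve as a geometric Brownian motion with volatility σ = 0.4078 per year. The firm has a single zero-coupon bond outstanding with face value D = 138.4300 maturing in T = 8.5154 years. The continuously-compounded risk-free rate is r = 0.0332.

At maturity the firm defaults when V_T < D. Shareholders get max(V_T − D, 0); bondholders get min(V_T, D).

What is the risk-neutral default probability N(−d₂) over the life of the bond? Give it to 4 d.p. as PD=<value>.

d₁ = [ln(V₀/D) + (r + σ²/2)T] / (σ√T)
   = [ln(255.3877/138.4300) + (0.0332 + 0.5·0.4078²)·8.5154] / (0.4078·√8.5154)
   = [0.612418 + 0.990770] / 1.190008 = 1.347208
d₂ = d₁ − σ√T = 1.347208 − 1.190008 = 0.157201
risk-neutral PD = N(−d₂) = N(-0.157201) = 0.437543

PD=0.4375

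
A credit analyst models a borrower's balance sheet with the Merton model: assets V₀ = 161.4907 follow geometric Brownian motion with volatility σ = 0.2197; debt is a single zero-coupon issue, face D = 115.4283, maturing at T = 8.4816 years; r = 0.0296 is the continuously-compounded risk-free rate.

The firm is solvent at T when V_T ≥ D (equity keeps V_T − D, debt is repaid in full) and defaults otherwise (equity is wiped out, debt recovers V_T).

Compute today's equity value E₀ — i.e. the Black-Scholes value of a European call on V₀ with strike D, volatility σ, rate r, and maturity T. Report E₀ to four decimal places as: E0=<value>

E0=78.9550

d₁ = [ln(V₀/D) + (r + σ²/2)T] / (σ√T)
   = [ln(161.4907/115.4283) + (0.0296 + 0.5·0.2197²)·8.4816] / (0.2197·√8.4816)
   = [0.335798 + 0.455751] / 0.639836 = 1.237111
d₂ = d₁ − σ√T = 1.237111 − 0.639836 = 0.597275
N(d₁) = 0.891977,  N(d₂) = 0.724838,  e^(−rT) = 0.777979
E₀ = V₀·N(d₁) − D·e^(−rT)·N(d₂)
   = 161.4907·0.891977 − 115.4283·0.777979·0.724838 = 78.954950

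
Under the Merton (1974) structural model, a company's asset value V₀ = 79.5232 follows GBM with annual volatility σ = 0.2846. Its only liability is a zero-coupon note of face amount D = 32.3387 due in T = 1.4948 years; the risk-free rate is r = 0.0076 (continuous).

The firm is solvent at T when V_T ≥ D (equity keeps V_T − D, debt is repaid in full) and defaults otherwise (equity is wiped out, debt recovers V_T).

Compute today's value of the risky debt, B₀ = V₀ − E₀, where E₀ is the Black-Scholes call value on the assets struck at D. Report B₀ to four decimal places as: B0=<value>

B0=31.9495

d₁ = [ln(V₀/D) + (r + σ²/2)T] / (σ√T)
   = [ln(79.5232/32.3387) + (0.0076 + 0.5·0.2846²)·1.4948] / (0.2846·√1.4948)
   = [0.899784 + 0.071898] / 0.347958 = 2.792529
d₂ = d₁ − σ√T = 2.792529 − 0.347958 = 2.444571
N(d₁) = 0.997385,  N(d₂) = 0.992749,  e^(−rT) = 0.988704
E₀ = V₀·N(d₁) − D·e^(−rT)·N(d₂)
   = 79.5232·0.997385 − 32.3387·0.988704·0.992749 = 47.573706
B₀ = V₀ − E₀ = 79.5232 − 47.573706 = 31.949494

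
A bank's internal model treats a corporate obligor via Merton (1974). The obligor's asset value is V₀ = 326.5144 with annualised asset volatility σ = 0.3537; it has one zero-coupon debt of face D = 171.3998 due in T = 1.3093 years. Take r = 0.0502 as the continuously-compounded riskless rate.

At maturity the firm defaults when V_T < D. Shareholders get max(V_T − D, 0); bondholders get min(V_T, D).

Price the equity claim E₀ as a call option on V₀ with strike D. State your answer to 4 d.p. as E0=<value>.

E0=167.4759

d₁ = [ln(V₀/D) + (r + σ²/2)T] / (σ√T)
   = [ln(326.5144/171.3998) + (0.0502 + 0.5·0.3537²)·1.3093] / (0.3537·√1.3093)
   = [0.644475 + 0.147626] / 0.404720 = 1.957159
d₂ = d₁ − σ√T = 1.957159 − 0.404720 = 1.552439
N(d₁) = 0.974836,  N(d₂) = 0.939721,  e^(−rT) = 0.936387
E₀ = V₀·N(d₁) − D·e^(−rT)·N(d₂)
   = 326.5144·0.974836 − 171.3998·0.936387·0.939721 = 167.475894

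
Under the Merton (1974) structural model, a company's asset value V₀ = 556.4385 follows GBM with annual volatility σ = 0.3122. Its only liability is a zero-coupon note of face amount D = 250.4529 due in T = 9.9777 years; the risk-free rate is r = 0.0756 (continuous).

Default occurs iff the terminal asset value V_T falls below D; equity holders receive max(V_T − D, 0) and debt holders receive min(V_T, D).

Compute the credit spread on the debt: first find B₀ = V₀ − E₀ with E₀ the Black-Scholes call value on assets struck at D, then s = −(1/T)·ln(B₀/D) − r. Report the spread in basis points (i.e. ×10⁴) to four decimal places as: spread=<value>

spread=49.7210

d₁ = [ln(V₀/D) + (r + σ²/2)T] / (σ√T)
   = [ln(556.4385/250.4529) + (0.0756 + 0.5·0.3122²)·9.9777] / (0.3122·√9.9777)
   = [0.798286 + 1.240572] / 0.986162 = 2.067468
d₂ = d₁ − σ√T = 2.067468 − 0.986162 = 1.081306
N(d₁) = 0.980655,  N(d₂) = 0.860219,  e^(−rT) = 0.470333
E₀ = V₀·N(d₁) − D·e^(−rT)·N(d₂)
   = 556.4385·0.980655 − 250.4529·0.470333·0.860219 = 444.343505
B₀ = V₀ − E₀ = 556.4385 − 444.343505 = 112.094995
spread = −(1/T)·ln(B₀/D) − r = −(1/9.9777)·ln(112.094995/250.4529) − 0.0756 = 0.00497210
in basis points: 0.00497210 × 10⁴ = 49.7210 bp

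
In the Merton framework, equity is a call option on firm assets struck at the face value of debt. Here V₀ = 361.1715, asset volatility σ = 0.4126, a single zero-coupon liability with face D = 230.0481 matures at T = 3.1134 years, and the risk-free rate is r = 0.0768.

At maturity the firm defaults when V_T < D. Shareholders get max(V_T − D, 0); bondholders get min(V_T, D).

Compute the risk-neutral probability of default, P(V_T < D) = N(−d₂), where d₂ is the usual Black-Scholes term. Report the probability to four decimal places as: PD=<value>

d₁ = [ln(V₀/D) + (r + σ²/2)T] / (σ√T)
   = [ln(361.1715/230.0481) + (0.0768 + 0.5·0.4126²)·3.1134] / (0.4126·√3.1134)
   = [0.451064 + 0.504120] / 0.728026 = 1.312020
d₂ = d₁ − σ√T = 1.312020 − 0.728026 = 0.583994
risk-neutral PD = N(−d₂) = N(-0.583994) = 0.279612

PD=0.2796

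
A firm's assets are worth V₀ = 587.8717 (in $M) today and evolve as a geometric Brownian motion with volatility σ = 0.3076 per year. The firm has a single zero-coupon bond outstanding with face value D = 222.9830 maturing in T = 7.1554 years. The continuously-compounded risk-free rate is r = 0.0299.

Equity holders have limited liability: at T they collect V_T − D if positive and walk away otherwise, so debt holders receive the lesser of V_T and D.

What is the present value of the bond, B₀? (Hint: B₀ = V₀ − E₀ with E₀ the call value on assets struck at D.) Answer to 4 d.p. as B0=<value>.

d₁ = [ln(V₀/D) + (r + σ²/2)T] / (σ√T)
   = [ln(587.8717/222.9830) + (0.0299 + 0.5·0.3076²)·7.1554] / (0.3076·√7.1554)
   = [0.969413 + 0.552460] / 0.822817 = 1.849589
d₂ = d₁ − σ√T = 1.849589 − 0.822817 = 1.026772
N(d₁) = 0.967814,  N(d₂) = 0.847736,  e^(−rT) = 0.807392
E₀ = V₀·N(d₁) − D·e^(−rT)·N(d₂)
   = 587.8717·0.967814 − 222.9830·0.807392·0.847736 = 416.328397
B₀ = V₀ − E₀ = 587.8717 − 416.328397 = 171.543303

B0=171.5433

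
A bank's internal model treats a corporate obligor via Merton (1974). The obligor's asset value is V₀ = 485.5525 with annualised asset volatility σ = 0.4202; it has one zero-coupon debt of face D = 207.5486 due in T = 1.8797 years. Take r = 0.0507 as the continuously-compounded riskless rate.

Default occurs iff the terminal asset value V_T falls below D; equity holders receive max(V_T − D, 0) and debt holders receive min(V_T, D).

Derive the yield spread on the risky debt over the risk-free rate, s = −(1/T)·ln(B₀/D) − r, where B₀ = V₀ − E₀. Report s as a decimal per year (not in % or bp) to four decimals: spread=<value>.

spread=0.0102

d₁ = [ln(V₀/D) + (r + σ²/2)T] / (σ√T)
   = [ln(485.5525/207.5486) + (0.0507 + 0.5·0.4202²)·1.8797] / (0.4202·√1.8797)
   = [0.849922 + 0.261248] / 0.576103 = 1.928769
d₂ = d₁ − σ√T = 1.928769 − 0.576103 = 1.352666
N(d₁) = 0.973120,  N(d₂) = 0.911919,  e^(−rT) = 0.909099
E₀ = V₀·N(d₁) − D·e^(−rT)·N(d₂)
   = 485.5525·0.973120 − 207.5486·0.909099·0.911919 = 300.438010
B₀ = V₀ − E₀ = 485.5525 − 300.438010 = 185.114490
spread = −(1/T)·ln(B₀/D) − r = −(1/1.8797)·ln(185.114490/207.5486) − 0.0507 = 0.01015600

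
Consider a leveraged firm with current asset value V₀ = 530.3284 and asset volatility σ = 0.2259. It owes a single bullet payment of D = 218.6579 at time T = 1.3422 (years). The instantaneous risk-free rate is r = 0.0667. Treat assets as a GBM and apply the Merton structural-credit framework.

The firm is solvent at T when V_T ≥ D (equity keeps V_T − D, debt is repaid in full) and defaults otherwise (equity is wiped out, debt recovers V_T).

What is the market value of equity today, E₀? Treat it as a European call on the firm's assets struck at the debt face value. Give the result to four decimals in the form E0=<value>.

E0=330.3971

d₁ = [ln(V₀/D) + (r + σ²/2)T] / (σ√T)
   = [ln(530.3284/218.6579) + (0.0667 + 0.5·0.2259²)·1.3422] / (0.2259·√1.3422)
   = [0.885988 + 0.123772] / 0.261713 = 3.858274
d₂ = d₁ − σ√T = 3.858274 − 0.261713 = 3.596562
N(d₁) = 0.999943,  N(d₂) = 0.999839,  e^(−rT) = 0.914366
E₀ = V₀·N(d₁) − D·e^(−rT)·N(d₂)
   = 530.3284·0.999943 − 218.6579·0.914366·0.999839 = 330.397084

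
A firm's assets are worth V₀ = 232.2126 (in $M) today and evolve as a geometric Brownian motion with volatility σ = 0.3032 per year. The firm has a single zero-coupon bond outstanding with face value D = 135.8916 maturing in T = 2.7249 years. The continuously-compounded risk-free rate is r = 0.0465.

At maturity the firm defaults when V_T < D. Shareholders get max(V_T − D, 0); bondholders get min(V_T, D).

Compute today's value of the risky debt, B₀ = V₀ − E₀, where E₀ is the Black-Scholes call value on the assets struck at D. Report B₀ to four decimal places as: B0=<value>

d₁ = [ln(V₀/D) + (r + σ²/2)T] / (σ√T)
   = [ln(232.2126/135.8916) + (0.0465 + 0.5·0.3032²)·2.7249] / (0.3032·√2.7249)
   = [0.535796 + 0.251958] / 0.500500 = 1.573933
d₂ = d₁ − σ√T = 1.573933 − 0.500500 = 1.073432
N(d₁) = 0.942248,  N(d₂) = 0.858461,  e^(−rT) = 0.880991
E₀ = V₀·N(d₁) − D·e^(−rT)·N(d₂)
   = 232.2126·0.942248 − 135.8916·0.880991·0.858461 = 116.027595
B₀ = V₀ − E₀ = 232.2126 − 116.027595 = 116.185005

B0=116.1850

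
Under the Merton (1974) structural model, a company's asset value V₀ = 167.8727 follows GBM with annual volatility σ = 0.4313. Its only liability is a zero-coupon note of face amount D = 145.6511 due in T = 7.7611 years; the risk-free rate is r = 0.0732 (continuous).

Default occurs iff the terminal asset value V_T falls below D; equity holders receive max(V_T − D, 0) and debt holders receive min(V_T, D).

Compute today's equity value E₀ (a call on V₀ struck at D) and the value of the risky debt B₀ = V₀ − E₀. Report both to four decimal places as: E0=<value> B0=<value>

d₁ = [ln(V₀/D) + (r + σ²/2)T] / (σ√T)
   = [ln(167.8727/145.6511) + (0.0732 + 0.5·0.4313²)·7.7611] / (0.4313·√7.7611)
   = [0.141992 + 1.289971] / 1.201548 = 1.191765
d₂ = d₁ − σ√T = 1.191765 − 1.201548 = -0.009783
N(d₁) = 0.883323,  N(d₂) = 0.496097,  e^(−rT) = 0.566594
E₀ = V₀·N(d₁) − D·e^(−rT)·N(d₂)
   = 167.8727·0.883323 − 145.6511·0.566594·0.496097 = 107.345433
B₀ = V₀ − E₀ = 167.8727 − 107.345433 = 60.527267

E0=107.3454 B0=60.5273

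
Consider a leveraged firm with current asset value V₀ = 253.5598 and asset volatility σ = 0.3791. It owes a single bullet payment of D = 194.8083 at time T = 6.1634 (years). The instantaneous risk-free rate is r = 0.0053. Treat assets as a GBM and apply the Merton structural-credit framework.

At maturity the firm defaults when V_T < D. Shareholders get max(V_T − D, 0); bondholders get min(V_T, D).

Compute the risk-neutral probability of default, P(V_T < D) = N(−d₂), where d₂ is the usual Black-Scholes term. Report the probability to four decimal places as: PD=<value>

PD=0.5619

d₁ = [ln(V₀/D) + (r + σ²/2)T] / (σ√T)
   = [ln(253.5598/194.8083) + (0.0053 + 0.5·0.3791²)·6.1634] / (0.3791·√6.1634)
   = [0.263584 + 0.475558] / 0.941161 = 0.785351
d₂ = d₁ − σ√T = 0.785351 − 0.941161 = -0.155810
risk-neutral PD = N(−d₂) = N(0.155810) = 0.561909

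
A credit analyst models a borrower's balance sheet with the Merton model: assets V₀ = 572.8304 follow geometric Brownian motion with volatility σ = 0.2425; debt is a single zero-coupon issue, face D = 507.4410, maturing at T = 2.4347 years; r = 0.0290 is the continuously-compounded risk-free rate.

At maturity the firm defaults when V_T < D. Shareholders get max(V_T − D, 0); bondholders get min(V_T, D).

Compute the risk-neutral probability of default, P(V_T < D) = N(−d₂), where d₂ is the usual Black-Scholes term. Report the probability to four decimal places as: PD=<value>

d₁ = [ln(V₀/D) + (r + σ²/2)T] / (σ√T)
   = [ln(572.8304/507.4410) + (0.0290 + 0.5·0.2425²)·2.4347] / (0.2425·√2.4347)
   = [0.121209 + 0.142194] / 0.378385 = 0.696124
d₂ = d₁ − σ√T = 0.696124 − 0.378385 = 0.317739
risk-neutral PD = N(−d₂) = N(-0.317739) = 0.375342

PD=0.3753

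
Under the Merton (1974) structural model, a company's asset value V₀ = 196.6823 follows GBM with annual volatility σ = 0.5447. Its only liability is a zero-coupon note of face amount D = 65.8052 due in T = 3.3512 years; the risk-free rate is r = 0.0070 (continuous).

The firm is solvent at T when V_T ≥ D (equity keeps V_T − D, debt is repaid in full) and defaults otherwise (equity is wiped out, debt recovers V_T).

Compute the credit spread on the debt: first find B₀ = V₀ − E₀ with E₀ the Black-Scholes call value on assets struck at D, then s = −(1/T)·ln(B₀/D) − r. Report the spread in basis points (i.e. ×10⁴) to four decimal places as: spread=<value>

spread=333.3369

d₁ = [ln(V₀/D) + (r + σ²/2)T] / (σ√T)
   = [ln(196.6823/65.8052) + (0.0070 + 0.5·0.5447²)·3.3512] / (0.5447·√3.3512)
   = [1.094891 + 0.520606] / 0.997143 = 1.620125
d₂ = d₁ − σ√T = 1.620125 − 0.997143 = 0.622982
N(d₁) = 0.947397,  N(d₂) = 0.733352,  e^(−rT) = 0.976815
E₀ = V₀·N(d₁) − D·e^(−rT)·N(d₂)
   = 196.6823·0.947397 − 65.8052·0.976815·0.733352 = 139.196808
B₀ = V₀ − E₀ = 196.6823 − 139.196808 = 57.485492
spread = −(1/T)·ln(B₀/D) − r = −(1/3.3512)·ln(57.485492/65.8052) − 0.0070 = 0.03333369
in basis points: 0.03333369 × 10⁴ = 333.3369 bp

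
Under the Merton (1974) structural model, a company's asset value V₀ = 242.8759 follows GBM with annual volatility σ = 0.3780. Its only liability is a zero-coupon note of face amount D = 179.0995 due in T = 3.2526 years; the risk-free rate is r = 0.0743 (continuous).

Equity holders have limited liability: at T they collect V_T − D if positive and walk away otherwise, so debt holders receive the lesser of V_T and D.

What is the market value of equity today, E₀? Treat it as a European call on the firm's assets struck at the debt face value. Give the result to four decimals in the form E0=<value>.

d₁ = [ln(V₀/D) + (r + σ²/2)T] / (σ√T)
   = [ln(242.8759/179.0995) + (0.0743 + 0.5·0.3780²)·3.2526] / (0.3780·√3.2526)
   = [0.304609 + 0.474040] / 0.681722 = 1.142181
d₂ = d₁ − σ√T = 1.142181 − 0.681722 = 0.460459
N(d₁) = 0.873311,  N(d₂) = 0.677407,  e^(−rT) = 0.785317
E₀ = V₀·N(d₁) − D·e^(−rT)·N(d₂)
   = 242.8759·0.873311 − 179.0995·0.785317·0.677407 = 116.828960

E0=116.8290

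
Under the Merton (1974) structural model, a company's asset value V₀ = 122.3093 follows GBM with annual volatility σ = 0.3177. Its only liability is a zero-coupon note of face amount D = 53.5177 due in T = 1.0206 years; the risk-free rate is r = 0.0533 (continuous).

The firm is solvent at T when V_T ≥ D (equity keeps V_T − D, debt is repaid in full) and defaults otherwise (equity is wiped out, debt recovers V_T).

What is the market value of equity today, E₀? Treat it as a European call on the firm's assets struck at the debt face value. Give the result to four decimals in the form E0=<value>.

E0=71.6480

d₁ = [ln(V₀/D) + (r + σ²/2)T] / (σ√T)
   = [ln(122.3093/53.5177) + (0.0533 + 0.5·0.3177²)·1.0206] / (0.3177·√1.0206)
   = [0.826541 + 0.105904] / 0.320956 = 2.905214
d₂ = d₁ − σ√T = 2.905214 − 0.320956 = 2.584259
N(d₁) = 0.998165,  N(d₂) = 0.995121,  e^(−rT) = 0.947055
E₀ = V₀·N(d₁) − D·e^(−rT)·N(d₂)
   = 122.3093·0.998165 − 53.5177·0.947055·0.995121 = 71.647959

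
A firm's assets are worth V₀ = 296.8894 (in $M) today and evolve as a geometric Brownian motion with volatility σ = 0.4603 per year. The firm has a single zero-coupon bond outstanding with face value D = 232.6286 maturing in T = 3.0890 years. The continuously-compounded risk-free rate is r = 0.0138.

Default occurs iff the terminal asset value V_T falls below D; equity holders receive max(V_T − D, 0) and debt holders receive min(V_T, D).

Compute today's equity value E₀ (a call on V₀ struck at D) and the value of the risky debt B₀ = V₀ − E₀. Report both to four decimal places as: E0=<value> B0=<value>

E0=123.3928 B0=173.4966

d₁ = [ln(V₀/D) + (r + σ²/2)T] / (σ√T)
   = [ln(296.8894/232.6286) + (0.0138 + 0.5·0.4603²)·3.0890] / (0.4603·√3.0890)
   = [0.243916 + 0.369871] / 0.809003 = 0.758696
d₂ = d₁ − σ√T = 0.758696 − 0.809003 = -0.050306
N(d₁) = 0.775983,  N(d₂) = 0.479939,  e^(−rT) = 0.958268
E₀ = V₀·N(d₁) − D·e^(−rT)·N(d₂)
   = 296.8894·0.775983 − 232.6286·0.958268·0.479939 = 123.392839
B₀ = V₀ − E₀ = 296.8894 − 123.392839 = 173.496561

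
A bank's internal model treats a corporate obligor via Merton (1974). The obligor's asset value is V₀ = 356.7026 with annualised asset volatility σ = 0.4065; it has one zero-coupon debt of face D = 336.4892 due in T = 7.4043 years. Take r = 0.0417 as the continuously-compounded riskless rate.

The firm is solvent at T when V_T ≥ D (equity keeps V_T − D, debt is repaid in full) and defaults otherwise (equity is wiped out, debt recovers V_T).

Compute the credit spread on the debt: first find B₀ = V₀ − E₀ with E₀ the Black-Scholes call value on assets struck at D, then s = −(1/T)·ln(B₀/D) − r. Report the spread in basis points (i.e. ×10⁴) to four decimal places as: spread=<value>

d₁ = [ln(V₀/D) + (r + σ²/2)T] / (σ√T)
   = [ln(356.7026/336.4892) + (0.0417 + 0.5·0.4065²)·7.4043] / (0.4065·√7.4043)
   = [0.058336 + 0.920511] / 1.106121 = 0.884937
d₂ = d₁ − σ√T = 0.884937 − 1.106121 = -0.221184
N(d₁) = 0.811905,  N(d₂) = 0.412475,  e^(−rT) = 0.734358
E₀ = V₀·N(d₁) − D·e^(−rT)·N(d₂)
   = 356.7026·0.811905 − 336.4892·0.734358·0.412475 = 187.684636
B₀ = V₀ − E₀ = 356.7026 − 187.684636 = 169.017964
spread = −(1/T)·ln(B₀/D) − r = −(1/7.4043)·ln(169.017964/336.4892) − 0.0417 = 0.05129475
in basis points: 0.05129475 × 10⁴ = 512.9475 bp

spread=512.9475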